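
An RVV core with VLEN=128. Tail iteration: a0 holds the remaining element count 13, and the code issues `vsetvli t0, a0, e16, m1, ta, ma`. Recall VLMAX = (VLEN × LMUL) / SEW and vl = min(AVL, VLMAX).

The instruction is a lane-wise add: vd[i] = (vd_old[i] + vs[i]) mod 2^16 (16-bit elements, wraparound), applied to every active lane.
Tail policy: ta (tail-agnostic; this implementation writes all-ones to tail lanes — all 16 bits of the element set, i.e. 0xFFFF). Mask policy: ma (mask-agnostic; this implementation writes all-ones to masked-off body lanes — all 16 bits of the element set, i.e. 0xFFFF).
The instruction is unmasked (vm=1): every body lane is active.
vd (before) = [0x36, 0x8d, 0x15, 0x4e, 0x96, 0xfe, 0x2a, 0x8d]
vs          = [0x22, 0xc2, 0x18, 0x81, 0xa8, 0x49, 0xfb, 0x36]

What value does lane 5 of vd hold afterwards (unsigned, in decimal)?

VLMAX = VLEN×LMUL/SEW = 128×1/16 = 8
vl ← min(13, 8) = 8
vd[0] add(0x36,0x22) -> 0x58
vd[1] add(0x8d,0xc2) -> 0x14f
vd[2] add(0x15,0x18) -> 0x2d
vd[3] add(0x4e,0x81) -> 0xcf
vd[4] add(0x96,0xa8) -> 0x13e
vd[5] add(0xfe,0x49) -> 0x147
vd[6] add(0x2a,0xfb) -> 0x125
vd[7] add(0x8d,0x36) -> 0xc3

vd[5] = 327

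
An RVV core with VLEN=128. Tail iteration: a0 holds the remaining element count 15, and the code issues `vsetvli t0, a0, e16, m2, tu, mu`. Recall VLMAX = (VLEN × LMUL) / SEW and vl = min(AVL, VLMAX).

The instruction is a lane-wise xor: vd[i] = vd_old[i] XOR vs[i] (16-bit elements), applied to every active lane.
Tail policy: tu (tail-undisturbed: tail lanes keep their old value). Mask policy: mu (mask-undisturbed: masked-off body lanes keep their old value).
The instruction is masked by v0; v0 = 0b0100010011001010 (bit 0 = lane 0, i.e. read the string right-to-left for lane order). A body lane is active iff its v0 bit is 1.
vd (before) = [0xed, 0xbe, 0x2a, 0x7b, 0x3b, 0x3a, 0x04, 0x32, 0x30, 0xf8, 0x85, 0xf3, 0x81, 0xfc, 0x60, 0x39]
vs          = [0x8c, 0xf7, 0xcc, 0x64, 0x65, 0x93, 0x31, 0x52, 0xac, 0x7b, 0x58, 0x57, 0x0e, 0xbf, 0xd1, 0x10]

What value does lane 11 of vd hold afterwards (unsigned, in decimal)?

lanes per group: 128·2/16 = 16
vl ← min(15, 16) = 15
lane  0: mask-off/keep ⇒ 0xed
lane  1: xor(0xbe,0xf7) ⇒ 0x49
lane  2: mask-off/keep ⇒ 0x2a
lane  3: xor(0x7b,0x64) ⇒ 0x1f
lane  4: mask-off/keep ⇒ 0x3b
lane  5: mask-off/keep ⇒ 0x3a
lane  6: xor(0x04,0x31) ⇒ 0x35
lane  7: xor(0x32,0x52) ⇒ 0x60
lane  8: mask-off/keep ⇒ 0x30
lane  9: mask-off/keep ⇒ 0xf8
lane 10: xor(0x85,0x58) ⇒ 0xdd
lane 11: mask-off/keep ⇒ 0xf3
lane 12: mask-off/keep ⇒ 0x81
lane 13: mask-off/keep ⇒ 0xfc
lane 14: xor(0x60,0xd1) ⇒ 0xb1
lane 15: tail/keep ⇒ 0x39

vd[11] = 243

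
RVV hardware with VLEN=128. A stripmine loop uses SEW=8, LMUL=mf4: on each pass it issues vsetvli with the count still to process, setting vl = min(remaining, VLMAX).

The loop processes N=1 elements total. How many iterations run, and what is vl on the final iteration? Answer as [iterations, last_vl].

[iterations, last_vl] = [1, 1]

VLMAX = VLEN×LMUL/SEW = 128×1/4/8 = 4
1 elements at 4/iter → 1 passes, remainder 1 on the last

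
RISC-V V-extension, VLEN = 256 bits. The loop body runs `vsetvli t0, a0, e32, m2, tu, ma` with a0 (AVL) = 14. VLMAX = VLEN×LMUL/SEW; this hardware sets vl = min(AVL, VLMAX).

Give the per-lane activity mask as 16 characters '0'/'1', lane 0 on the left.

VLMAX = (256 × 2) / 32 = 16 lanes
vl ← min(14, 16) = 14
bits (lane 0 leftmost): 1111111111111100

predicate = 1111111111111100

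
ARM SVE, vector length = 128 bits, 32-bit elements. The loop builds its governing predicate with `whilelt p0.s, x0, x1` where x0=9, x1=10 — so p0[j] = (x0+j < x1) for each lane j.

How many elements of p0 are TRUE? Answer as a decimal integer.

vl = 1

lane count: 128 div 32 = 4
whilelt: lane j active iff 9+j < 10 → j < 1 → 1 active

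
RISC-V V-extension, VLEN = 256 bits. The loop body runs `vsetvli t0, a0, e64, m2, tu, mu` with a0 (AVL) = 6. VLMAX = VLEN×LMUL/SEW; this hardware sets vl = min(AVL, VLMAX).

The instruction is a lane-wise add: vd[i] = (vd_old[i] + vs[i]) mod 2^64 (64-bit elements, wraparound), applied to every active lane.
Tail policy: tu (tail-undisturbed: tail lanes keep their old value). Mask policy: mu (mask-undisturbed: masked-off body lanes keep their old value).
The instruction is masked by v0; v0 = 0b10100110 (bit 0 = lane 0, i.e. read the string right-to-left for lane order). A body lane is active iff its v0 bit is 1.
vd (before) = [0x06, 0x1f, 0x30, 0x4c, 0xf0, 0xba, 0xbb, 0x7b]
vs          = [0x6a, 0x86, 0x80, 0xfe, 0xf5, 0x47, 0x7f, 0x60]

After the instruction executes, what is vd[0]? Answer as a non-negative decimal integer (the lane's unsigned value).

VLMAX = VLEN×LMUL/SEW = 256×2/64 = 8
vl = min(AVL, VLMAX) = min(6, 8) = 6
lane  0: mask-off/keep ⇒ 0x06
lane  1: add(0x1f,0x86) ⇒ 0xa5
lane  2: add(0x30,0x80) ⇒ 0xb0
lane  3: mask-off/keep ⇒ 0x4c
lane  4: mask-off/keep ⇒ 0xf0
lane  5: add(0xba,0x47) ⇒ 0x101
lane  6: tail/keep ⇒ 0xbb
lane  7: tail/keep ⇒ 0x7b

vd[0] = 6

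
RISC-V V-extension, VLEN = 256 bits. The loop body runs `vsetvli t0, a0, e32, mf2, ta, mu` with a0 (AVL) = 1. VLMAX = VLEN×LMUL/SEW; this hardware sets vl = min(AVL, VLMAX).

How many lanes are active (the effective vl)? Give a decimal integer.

vl = 1

VLMAX = (256 × 1/2) / 32 = 4 lanes
vl ← min(1, 4) = 1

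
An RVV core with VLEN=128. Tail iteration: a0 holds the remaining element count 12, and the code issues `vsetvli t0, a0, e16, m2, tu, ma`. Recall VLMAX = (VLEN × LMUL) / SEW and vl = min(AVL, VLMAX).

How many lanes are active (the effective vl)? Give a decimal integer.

VLMAX = (128 × 2) / 16 = 16 lanes
AVL=12 ≤ VLMAX=16, so vl = 12

vl = 12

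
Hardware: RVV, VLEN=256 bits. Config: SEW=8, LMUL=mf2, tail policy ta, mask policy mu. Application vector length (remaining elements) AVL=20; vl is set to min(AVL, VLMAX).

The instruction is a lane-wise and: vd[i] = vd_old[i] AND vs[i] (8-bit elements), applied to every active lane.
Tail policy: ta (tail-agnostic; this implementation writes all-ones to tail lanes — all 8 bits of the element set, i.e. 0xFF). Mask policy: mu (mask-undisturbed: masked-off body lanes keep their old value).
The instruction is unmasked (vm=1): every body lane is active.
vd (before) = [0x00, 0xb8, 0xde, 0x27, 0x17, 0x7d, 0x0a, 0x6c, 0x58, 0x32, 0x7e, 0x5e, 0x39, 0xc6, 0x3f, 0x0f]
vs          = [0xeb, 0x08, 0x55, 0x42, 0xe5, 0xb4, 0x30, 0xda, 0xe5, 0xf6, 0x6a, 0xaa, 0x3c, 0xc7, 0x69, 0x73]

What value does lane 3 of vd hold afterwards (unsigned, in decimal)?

VLMAX = (256 × 1/2) / 8 = 16 lanes
vl ← min(20, 16) = 16
[0] and(0x00,0xeb) = 0x00
[1] and(0xb8,0x08) = 0x08
[2] and(0xde,0x55) = 0x54
[3] and(0x27,0x42) = 0x02
[4] and(0x17,0xe5) = 0x05
[5] and(0x7d,0xb4) = 0x34
[6] and(0x0a,0x30) = 0x00
[7] and(0x6c,0xda) = 0x48
[8] and(0x58,0xe5) = 0x40
[9] and(0x32,0xf6) = 0x32
[10] and(0x7e,0x6a) = 0x6a
[11] and(0x5e,0xaa) = 0x0a
[12] and(0x39,0x3c) = 0x38
[13] and(0xc6,0xc7) = 0xc6
[14] and(0x3f,0x69) = 0x29
[15] and(0x0f,0x73) = 0x03

vd[3] = 2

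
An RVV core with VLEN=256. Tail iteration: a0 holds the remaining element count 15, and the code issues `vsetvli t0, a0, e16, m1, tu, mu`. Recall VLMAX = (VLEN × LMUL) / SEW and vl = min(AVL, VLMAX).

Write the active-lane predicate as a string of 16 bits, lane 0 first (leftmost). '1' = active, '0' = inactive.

lanes per group: 256·1/16 = 16
vl ← min(15, 16) = 15
bits (lane 0 leftmost): 1111111111111110

predicate = 1111111111111110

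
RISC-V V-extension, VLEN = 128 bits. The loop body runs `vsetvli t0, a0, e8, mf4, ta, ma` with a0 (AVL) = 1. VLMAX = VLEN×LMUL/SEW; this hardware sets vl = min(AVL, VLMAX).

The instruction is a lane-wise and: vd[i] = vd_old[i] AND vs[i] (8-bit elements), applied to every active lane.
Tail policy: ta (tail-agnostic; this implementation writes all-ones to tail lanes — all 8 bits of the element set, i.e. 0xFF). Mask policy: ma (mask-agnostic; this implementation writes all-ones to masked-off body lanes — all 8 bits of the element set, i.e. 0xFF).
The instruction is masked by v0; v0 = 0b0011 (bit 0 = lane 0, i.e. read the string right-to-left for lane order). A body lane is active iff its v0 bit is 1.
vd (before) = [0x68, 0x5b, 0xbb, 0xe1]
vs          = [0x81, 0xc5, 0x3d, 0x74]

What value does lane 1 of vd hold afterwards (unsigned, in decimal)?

vd[1] = 255

VLMAX = VLEN×LMUL/SEW = 128×1/4/8 = 4
vl ← min(1, 4) = 1
lane  0: and(0x68,0x81) ⇒ 0x00
lane  1: tail/ones ⇒ 0xff
lane  2: tail/ones ⇒ 0xff
lane  3: tail/ones ⇒ 0xff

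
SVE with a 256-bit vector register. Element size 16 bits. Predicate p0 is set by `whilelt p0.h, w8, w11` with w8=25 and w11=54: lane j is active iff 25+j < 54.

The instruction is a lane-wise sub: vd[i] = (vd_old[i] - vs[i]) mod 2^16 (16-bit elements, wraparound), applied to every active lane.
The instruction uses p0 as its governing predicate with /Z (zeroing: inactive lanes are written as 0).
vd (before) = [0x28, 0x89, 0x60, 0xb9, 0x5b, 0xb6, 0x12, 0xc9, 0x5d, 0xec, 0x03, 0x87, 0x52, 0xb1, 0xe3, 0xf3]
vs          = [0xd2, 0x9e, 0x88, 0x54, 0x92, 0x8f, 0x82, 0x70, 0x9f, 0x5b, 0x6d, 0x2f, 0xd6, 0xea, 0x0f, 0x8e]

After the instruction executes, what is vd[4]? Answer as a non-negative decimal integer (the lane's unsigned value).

256-bit reg / 16-bit elem → 16 lanes
p0[j] = (25+j < 54); true for j=0..15 → 16 lanes set
vd[0] sub(0x28,0xd2) -> 0xff56
vd[1] sub(0x89,0x9e) -> 0xffeb
vd[2] sub(0x60,0x88) -> 0xffd8
vd[3] sub(0xb9,0x54) -> 0x65
vd[4] sub(0x5b,0x92) -> 0xffc9
vd[5] sub(0xb6,0x8f) -> 0x27
vd[6] sub(0x12,0x82) -> 0xff90
vd[7] sub(0xc9,0x70) -> 0x59
vd[8] sub(0x5d,0x9f) -> 0xffbe
vd[9] sub(0xec,0x5b) -> 0x91
vd[10] sub(0x03,0x6d) -> 0xff96
vd[11] sub(0x87,0x2f) -> 0x58
vd[12] sub(0x52,0xd6) -> 0xff7c
vd[13] sub(0xb1,0xea) -> 0xffc7
vd[14] sub(0xe3,0x0f) -> 0xd4
vd[15] sub(0xf3,0x8e) -> 0x65

vd[4] = 65481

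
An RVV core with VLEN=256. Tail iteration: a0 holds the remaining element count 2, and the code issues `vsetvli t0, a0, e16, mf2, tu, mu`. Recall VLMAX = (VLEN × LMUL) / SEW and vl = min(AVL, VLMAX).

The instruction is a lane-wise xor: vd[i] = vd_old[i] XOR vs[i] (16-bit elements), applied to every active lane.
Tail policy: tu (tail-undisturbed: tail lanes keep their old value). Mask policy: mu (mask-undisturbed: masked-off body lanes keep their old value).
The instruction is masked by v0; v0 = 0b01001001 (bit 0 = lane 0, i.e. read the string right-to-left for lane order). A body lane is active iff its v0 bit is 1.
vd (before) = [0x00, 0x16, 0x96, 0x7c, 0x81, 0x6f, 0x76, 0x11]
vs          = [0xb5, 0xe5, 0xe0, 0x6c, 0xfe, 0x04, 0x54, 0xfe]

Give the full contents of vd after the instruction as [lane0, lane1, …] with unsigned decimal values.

VLMAX = VLEN×LMUL/SEW = 256×1/2/16 = 8
vl = min(AVL, VLMAX) = min(2, 8) = 2
lane  0: xor(0x00,0xb5) ⇒ 0xb5
lane  1: mask-off/keep ⇒ 0x16
lane  2: tail/keep ⇒ 0x96
lane  3: tail/keep ⇒ 0x7c
lane  4: tail/keep ⇒ 0x81
lane  5: tail/keep ⇒ 0x6f
lane  6: tail/keep ⇒ 0x76
lane  7: tail/keep ⇒ 0x11

vd = [181, 22, 150, 124, 129, 111, 118, 17]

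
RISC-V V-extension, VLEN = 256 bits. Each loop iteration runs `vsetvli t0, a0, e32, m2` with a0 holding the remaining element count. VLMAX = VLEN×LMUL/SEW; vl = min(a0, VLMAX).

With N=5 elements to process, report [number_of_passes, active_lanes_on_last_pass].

VLMAX = VLEN×LMUL/SEW = 256×2/32 = 16
N=5: ⌈5/16⌉ = 1 iters; last vl = 5 − 0×16 = 5

[iterations, last_vl] = [1, 5]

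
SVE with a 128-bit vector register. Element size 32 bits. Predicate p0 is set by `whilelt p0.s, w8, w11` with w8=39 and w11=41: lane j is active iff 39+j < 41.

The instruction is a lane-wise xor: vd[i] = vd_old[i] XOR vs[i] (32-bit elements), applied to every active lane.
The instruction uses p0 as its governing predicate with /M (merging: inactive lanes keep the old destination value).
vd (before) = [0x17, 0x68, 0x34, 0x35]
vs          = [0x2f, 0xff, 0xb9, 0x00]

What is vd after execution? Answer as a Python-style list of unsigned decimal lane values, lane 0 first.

register lanes = 128/32 = 4
active while 39+j < 41, i.e. j ∈ [0,2) capped at 4 ⇒ 2
[0] xor(0x17,0x2f) = 0x38
[1] xor(0x68,0xff) = 0x97
[2] tail/keep = 0x34
[3] tail/keep = 0x35

vd = [56, 151, 52, 53]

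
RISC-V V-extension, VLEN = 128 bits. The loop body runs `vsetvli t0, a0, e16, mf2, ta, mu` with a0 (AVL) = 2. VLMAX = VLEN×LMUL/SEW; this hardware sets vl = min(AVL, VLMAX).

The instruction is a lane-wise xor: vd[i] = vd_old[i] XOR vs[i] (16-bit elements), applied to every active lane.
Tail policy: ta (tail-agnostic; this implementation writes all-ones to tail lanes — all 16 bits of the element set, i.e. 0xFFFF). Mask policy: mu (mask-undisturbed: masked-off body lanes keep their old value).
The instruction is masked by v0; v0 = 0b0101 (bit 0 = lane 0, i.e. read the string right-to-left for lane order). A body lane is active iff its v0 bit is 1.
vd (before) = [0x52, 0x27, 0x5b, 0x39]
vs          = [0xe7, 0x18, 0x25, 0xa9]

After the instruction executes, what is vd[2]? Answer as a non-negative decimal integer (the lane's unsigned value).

vd[2] = 65535

VLMAX = VLEN×LMUL/SEW = 128×1/2/16 = 4
vl = min(AVL, VLMAX) = min(2, 4) = 2
lane  0: xor(0x52,0xe7) ⇒ 0xb5
lane  1: mask-off/keep ⇒ 0x27
lane  2: tail/ones ⇒ 0xffff
lane  3: tail/ones ⇒ 0xffff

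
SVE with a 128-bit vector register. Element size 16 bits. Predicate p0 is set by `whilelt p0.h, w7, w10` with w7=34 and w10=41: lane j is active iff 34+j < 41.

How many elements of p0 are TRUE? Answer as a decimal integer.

vl = 7

register lanes = 128/16 = 8
whilelt: lane j active iff 34+j < 41 → j < 7 → 7 active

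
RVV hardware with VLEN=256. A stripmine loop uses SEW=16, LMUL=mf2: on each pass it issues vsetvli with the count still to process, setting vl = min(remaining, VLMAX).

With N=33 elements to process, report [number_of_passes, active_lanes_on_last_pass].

VLMAX = (256 × 1/2) / 16 = 8 lanes
33 elements at 8/iter → 5 passes, remainder 1 on the last

[iterations, last_vl] = [5, 1]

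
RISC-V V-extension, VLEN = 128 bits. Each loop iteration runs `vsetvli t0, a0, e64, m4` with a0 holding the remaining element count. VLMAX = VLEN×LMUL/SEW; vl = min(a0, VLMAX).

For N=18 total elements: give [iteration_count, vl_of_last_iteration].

lanes per group: 128·4/64 = 8
N=18: ⌈18/8⌉ = 3 iters; last vl = 18 − 2×8 = 2

[iterations, last_vl] = [3, 2]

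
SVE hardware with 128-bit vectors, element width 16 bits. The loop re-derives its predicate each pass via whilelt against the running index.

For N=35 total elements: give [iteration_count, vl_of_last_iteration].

register lanes = 128/16 = 8
iterations = ceil(35/8) = 5; final-pass vl = 3

[iterations, last_vl] = [5, 3]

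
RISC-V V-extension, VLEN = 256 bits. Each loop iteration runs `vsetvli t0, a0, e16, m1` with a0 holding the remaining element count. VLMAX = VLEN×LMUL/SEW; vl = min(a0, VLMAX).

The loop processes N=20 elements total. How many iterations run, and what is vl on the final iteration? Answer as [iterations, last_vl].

[iterations, last_vl] = [2, 4]

VLMAX = VLEN×LMUL/SEW = 256×1/16 = 16
20 elements at 16/iter → 2 passes, remainder 4 on the last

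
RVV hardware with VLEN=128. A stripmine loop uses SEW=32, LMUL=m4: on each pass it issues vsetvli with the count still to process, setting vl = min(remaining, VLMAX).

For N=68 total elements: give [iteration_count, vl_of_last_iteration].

lanes per group: 128·4/32 = 16
iterations = ceil(68/16) = 5; final-pass vl = 4

[iterations, last_vl] = [5, 4]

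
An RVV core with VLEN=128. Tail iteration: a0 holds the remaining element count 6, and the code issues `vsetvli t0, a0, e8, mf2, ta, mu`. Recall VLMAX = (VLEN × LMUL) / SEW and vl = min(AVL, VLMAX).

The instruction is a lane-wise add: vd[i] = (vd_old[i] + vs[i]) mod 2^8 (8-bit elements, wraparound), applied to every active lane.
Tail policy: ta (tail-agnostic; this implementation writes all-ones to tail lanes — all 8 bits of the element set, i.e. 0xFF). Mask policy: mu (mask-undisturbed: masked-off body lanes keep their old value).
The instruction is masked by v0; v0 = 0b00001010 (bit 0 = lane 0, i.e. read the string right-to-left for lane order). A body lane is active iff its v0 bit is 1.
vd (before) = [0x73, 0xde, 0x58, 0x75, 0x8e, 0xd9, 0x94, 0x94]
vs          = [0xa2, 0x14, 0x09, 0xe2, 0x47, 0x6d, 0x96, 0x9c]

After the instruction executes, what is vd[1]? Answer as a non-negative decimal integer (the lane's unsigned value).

VLMAX = (128 × 1/2) / 8 = 8 lanes
vl ← min(6, 8) = 6
lane  0: mask-off/keep ⇒ 0x73
lane  1: add(0xde,0x14) ⇒ 0xf2
lane  2: mask-off/keep ⇒ 0x58
lane  3: add(0x75,0xe2) ⇒ 0x57
lane  4: mask-off/keep ⇒ 0x8e
lane  5: mask-off/keep ⇒ 0xd9
lane  6: tail/ones ⇒ 0xff
lane  7: tail/ones ⇒ 0xff

vd[1] = 242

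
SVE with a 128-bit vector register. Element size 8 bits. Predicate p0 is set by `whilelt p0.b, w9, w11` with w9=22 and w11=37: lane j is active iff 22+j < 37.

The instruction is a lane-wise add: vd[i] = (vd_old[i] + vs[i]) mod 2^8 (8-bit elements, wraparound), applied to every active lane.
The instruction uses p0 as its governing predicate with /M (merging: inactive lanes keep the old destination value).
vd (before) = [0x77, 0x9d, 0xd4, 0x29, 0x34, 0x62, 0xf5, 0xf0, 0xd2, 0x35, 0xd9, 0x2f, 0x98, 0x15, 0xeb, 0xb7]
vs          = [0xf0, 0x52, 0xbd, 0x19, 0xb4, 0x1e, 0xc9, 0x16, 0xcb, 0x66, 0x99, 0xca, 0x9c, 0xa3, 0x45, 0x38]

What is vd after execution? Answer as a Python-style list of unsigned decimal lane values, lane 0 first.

vd = [103, 239, 145, 66, 232, 128, 190, 6, 157, 155, 114, 249, 52, 184, 48, 183]

lane count: 128 div 8 = 16
p0[j] = (22+j < 37); true for j=0..14 → 15 lanes set
[0] add(0x77,0xf0) = 0x67
[1] add(0x9d,0x52) = 0xef
[2] add(0xd4,0xbd) = 0x91
[3] add(0x29,0x19) = 0x42
[4] add(0x34,0xb4) = 0xe8
[5] add(0x62,0x1e) = 0x80
[6] add(0xf5,0xc9) = 0xbe
[7] add(0xf0,0x16) = 0x06
[8] add(0xd2,0xcb) = 0x9d
[9] add(0x35,0x66) = 0x9b
[10] add(0xd9,0x99) = 0x72
[11] add(0x2f,0xca) = 0xf9
[12] add(0x98,0x9c) = 0x34
[13] add(0x15,0xa3) = 0xb8
[14] add(0xeb,0x45) = 0x30
[15] tail/keep = 0xb7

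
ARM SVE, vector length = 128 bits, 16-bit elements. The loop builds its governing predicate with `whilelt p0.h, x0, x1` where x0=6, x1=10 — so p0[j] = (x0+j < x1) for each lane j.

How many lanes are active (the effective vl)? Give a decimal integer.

vl = 4

128-bit reg / 16-bit elem → 8 lanes
p0[j] = (6+j < 10); true for j=0..3 → 4 lanes set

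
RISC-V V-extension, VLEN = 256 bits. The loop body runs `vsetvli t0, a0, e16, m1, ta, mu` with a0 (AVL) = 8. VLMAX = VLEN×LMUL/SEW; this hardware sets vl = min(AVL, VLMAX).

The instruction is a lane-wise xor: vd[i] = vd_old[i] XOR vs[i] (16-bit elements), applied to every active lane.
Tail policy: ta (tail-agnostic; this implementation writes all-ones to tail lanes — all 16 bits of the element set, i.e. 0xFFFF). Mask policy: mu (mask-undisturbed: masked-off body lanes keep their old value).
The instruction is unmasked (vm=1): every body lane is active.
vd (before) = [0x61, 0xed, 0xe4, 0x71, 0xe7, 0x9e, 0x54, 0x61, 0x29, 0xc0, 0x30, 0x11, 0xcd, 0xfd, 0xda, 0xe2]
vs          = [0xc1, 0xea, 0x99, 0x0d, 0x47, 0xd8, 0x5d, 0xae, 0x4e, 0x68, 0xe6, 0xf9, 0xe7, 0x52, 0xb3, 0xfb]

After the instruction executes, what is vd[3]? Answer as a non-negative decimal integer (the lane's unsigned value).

VLMAX = VLEN×LMUL/SEW = 256×1/16 = 16
vl = min(AVL, VLMAX) = min(8, 16) = 8
lane  0: xor(0x61,0xc1) ⇒ 0xa0
lane  1: xor(0xed,0xea) ⇒ 0x07
lane  2: xor(0xe4,0x99) ⇒ 0x7d
lane  3: xor(0x71,0x0d) ⇒ 0x7c
lane  4: xor(0xe7,0x47) ⇒ 0xa0
lane  5: xor(0x9e,0xd8) ⇒ 0x46
lane  6: xor(0x54,0x5d) ⇒ 0x09
lane  7: xor(0x61,0xae) ⇒ 0xcf
lane  8: tail/ones ⇒ 0xffff
lane  9: tail/ones ⇒ 0xffff
lane 10: tail/ones ⇒ 0xffff
lane 11: tail/ones ⇒ 0xffff
lane 12: tail/ones ⇒ 0xffff
lane 13: tail/ones ⇒ 0xffff
lane 14: tail/ones ⇒ 0xffff
lane 15: tail/ones ⇒ 0xffff

vd[3] = 124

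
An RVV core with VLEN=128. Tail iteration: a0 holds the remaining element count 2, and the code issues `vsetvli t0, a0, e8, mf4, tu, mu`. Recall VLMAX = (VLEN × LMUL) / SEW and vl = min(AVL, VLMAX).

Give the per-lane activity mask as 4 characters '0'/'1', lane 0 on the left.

VLMAX = (128 × 1/4) / 8 = 4 lanes
AVL=2 ≤ VLMAX=4, so vl = 2
bits (lane 0 leftmost): 1100

predicate = 1100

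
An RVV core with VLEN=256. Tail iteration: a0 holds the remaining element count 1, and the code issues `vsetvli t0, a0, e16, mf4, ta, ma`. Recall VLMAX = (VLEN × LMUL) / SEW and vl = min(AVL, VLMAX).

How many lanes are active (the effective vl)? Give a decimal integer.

vl = 1

lanes per group: 256·1/4/16 = 4
AVL=1 ≤ VLMAX=4, so vl = 1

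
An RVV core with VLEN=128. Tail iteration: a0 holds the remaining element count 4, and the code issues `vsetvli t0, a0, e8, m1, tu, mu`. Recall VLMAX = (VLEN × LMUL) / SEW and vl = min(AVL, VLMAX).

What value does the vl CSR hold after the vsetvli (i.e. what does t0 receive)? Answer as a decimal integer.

vl = 4

VLMAX = (128 × 1) / 8 = 16 lanes
vl = min(AVL, VLMAX) = min(4, 16) = 4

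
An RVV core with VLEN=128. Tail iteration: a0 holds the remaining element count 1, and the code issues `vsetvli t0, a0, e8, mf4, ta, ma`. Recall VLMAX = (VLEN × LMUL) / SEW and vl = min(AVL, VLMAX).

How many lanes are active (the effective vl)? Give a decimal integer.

VLMAX = VLEN×LMUL/SEW = 128×1/4/8 = 4
vl = min(AVL, VLMAX) = min(1, 4) = 1

vl = 1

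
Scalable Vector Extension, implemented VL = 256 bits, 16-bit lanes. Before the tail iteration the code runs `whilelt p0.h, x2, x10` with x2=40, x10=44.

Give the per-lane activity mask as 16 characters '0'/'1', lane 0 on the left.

predicate = 1111000000000000

register lanes = 256/16 = 16
whilelt: lane j active iff 40+j < 44 → j < 4 → 4 active
bits (lane 0 leftmost): 1111000000000000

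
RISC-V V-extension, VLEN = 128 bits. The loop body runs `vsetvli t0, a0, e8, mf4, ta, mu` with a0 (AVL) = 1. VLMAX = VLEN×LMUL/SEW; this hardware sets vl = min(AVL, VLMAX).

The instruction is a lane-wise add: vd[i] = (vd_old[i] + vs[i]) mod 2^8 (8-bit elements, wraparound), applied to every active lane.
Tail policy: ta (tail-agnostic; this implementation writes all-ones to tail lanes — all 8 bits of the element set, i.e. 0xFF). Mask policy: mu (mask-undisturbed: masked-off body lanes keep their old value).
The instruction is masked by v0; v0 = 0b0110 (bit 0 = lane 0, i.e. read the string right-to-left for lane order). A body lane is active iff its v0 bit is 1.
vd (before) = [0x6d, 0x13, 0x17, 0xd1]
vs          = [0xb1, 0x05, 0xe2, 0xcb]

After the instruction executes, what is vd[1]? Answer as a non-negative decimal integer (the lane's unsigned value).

vd[1] = 255

VLMAX = VLEN×LMUL/SEW = 128×1/4/8 = 4
vl ← min(1, 4) = 1
lane  0: mask-off/keep ⇒ 0x6d
lane  1: tail/ones ⇒ 0xff
lane  2: tail/ones ⇒ 0xff
lane  3: tail/ones ⇒ 0xff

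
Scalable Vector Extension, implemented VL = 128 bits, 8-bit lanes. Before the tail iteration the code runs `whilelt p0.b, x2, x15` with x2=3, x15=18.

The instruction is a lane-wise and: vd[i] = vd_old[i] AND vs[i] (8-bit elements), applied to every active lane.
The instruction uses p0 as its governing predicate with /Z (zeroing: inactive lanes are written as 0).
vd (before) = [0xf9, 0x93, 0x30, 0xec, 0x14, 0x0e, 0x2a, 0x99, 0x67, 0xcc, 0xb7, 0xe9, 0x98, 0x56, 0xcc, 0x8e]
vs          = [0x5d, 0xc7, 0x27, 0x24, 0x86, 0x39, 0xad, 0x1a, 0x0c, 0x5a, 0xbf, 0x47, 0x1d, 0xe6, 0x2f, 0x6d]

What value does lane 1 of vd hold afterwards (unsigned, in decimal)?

lane count: 128 div 8 = 16
whilelt: lane j active iff 3+j < 18 → j < 15 → 15 active
[0] and(0xf9,0x5d) = 0x59
[1] and(0x93,0xc7) = 0x83
[2] and(0x30,0x27) = 0x20
[3] and(0xec,0x24) = 0x24
[4] and(0x14,0x86) = 0x04
[5] and(0x0e,0x39) = 0x08
[6] and(0x2a,0xad) = 0x28
[7] and(0x99,0x1a) = 0x18
[8] and(0x67,0x0c) = 0x04
[9] and(0xcc,0x5a) = 0x48
[10] and(0xb7,0xbf) = 0xb7
[11] and(0xe9,0x47) = 0x41
[12] and(0x98,0x1d) = 0x18
[13] and(0x56,0xe6) = 0x46
[14] and(0xcc,0x2f) = 0x0c
[15] tail/zero = 0x00

vd[1] = 131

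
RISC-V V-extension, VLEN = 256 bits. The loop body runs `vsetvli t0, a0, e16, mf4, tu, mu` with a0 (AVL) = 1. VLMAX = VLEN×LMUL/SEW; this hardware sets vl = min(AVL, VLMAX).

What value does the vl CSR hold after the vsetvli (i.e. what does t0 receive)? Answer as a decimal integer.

VLMAX = VLEN×LMUL/SEW = 256×1/4/16 = 4
vl = min(AVL, VLMAX) = min(1, 4) = 1

vl = 1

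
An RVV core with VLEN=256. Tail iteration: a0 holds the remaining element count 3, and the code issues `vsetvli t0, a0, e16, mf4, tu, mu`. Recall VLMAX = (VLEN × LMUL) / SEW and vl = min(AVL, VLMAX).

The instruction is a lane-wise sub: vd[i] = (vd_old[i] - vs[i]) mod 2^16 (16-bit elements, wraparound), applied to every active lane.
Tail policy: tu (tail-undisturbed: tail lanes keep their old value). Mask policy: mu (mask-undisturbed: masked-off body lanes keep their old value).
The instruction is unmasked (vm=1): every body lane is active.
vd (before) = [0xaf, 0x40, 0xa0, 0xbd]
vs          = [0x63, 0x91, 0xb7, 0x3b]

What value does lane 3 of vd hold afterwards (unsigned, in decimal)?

lanes per group: 256·1/4/16 = 4
vl ← min(3, 4) = 3
  i=0: sub(0xaf,0x63) → 76
  i=1: sub(0x40,0x91) → 65455
  i=2: sub(0xa0,0xb7) → 65513
  i=3: tail/keep → 189

vd[3] = 189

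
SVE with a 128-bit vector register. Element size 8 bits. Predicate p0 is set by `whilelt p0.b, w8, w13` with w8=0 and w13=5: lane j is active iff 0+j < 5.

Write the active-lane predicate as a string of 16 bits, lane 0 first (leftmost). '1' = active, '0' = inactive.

lane count: 128 div 8 = 16
whilelt: lane j active iff 0+j < 5 → j < 5 → 5 active
bits (lane 0 leftmost): 1111100000000000

predicate = 1111100000000000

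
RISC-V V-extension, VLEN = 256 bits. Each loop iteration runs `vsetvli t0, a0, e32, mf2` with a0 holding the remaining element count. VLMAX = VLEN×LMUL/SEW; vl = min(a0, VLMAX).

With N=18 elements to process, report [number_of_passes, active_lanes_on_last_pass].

VLMAX = VLEN×LMUL/SEW = 256×1/2/32 = 4
N=18: ⌈18/4⌉ = 5 iters; last vl = 18 − 4×4 = 2

[iterations, last_vl] = [5, 2]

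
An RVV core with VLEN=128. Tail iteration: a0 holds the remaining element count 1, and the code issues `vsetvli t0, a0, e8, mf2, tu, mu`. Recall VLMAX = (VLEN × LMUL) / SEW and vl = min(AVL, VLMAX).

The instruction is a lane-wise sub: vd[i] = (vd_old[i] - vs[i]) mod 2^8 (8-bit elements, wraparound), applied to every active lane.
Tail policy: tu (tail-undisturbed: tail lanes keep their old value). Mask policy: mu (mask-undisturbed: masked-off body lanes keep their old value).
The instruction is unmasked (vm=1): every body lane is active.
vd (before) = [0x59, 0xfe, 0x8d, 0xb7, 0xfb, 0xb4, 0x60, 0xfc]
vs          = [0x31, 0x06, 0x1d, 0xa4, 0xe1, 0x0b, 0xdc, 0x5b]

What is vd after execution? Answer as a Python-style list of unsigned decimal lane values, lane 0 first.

lanes per group: 128·1/2/8 = 8
vl = min(AVL, VLMAX) = min(1, 8) = 1
lane  0: sub(0x59,0x31) ⇒ 0x28
lane  1: tail/keep ⇒ 0xfe
lane  2: tail/keep ⇒ 0x8d
lane  3: tail/keep ⇒ 0xb7
lane  4: tail/keep ⇒ 0xfb
lane  5: tail/keep ⇒ 0xb4
lane  6: tail/keep ⇒ 0x60
lane  7: tail/keep ⇒ 0xfc

vd = [40, 254, 141, 183, 251, 180, 96, 252]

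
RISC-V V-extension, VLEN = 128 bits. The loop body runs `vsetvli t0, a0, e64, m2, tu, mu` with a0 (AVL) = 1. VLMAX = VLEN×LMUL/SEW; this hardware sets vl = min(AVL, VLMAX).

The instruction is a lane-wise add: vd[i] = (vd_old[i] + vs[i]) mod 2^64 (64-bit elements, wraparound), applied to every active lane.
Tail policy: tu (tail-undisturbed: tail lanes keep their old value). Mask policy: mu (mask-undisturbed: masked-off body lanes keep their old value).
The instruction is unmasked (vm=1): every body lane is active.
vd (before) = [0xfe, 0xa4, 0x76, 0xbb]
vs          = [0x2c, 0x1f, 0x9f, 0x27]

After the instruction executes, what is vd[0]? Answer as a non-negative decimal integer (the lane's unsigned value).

vd[0] = 298

VLMAX = (128 × 2) / 64 = 4 lanes
vl ← min(1, 4) = 1
  i=0: add(0xfe,0x2c) → 298
  i=1: tail/keep → 164
  i=2: tail/keep → 118
  i=3: tail/keep → 187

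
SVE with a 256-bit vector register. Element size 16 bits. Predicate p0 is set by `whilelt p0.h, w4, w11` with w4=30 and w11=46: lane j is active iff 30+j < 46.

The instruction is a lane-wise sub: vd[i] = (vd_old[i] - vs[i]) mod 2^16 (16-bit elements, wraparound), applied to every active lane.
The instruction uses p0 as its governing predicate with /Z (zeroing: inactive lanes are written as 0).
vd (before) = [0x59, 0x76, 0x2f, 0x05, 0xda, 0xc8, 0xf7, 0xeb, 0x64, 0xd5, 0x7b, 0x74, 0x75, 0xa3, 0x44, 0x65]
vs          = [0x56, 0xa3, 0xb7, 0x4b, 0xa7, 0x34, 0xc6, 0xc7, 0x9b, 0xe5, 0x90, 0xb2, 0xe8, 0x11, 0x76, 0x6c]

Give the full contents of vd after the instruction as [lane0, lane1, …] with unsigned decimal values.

lane count: 256 div 16 = 16
active while 30+j < 46, i.e. j ∈ [0,16) capped at 16 ⇒ 16
  i=0: sub(0x59,0x56) → 3
  i=1: sub(0x76,0xa3) → 65491
  i=2: sub(0x2f,0xb7) → 65400
  i=3: sub(0x05,0x4b) → 65466
  i=4: sub(0xda,0xa7) → 51
  i=5: sub(0xc8,0x34) → 148
  i=6: sub(0xf7,0xc6) → 49
  i=7: sub(0xeb,0xc7) → 36
  i=8: sub(0x64,0x9b) → 65481
  i=9: sub(0xd5,0xe5) → 65520
  i=10: sub(0x7b,0x90) → 65515
  i=11: sub(0x74,0xb2) → 65474
  i=12: sub(0x75,0xe8) → 65421
  i=13: sub(0xa3,0x11) → 146
  i=14: sub(0x44,0x76) → 65486
  i=15: sub(0x65,0x6c) → 65529

vd = [3, 65491, 65400, 65466, 51, 148, 49, 36, 65481, 65520, 65515, 65474, 65421, 146, 65486, 65529]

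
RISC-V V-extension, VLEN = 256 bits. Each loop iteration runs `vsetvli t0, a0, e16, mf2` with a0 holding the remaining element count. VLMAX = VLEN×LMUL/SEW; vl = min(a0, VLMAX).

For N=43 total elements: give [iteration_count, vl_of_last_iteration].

VLMAX = VLEN×LMUL/SEW = 256×1/2/16 = 8
iterations = ceil(43/8) = 6; final-pass vl = 3

[iterations, last_vl] = [6, 3]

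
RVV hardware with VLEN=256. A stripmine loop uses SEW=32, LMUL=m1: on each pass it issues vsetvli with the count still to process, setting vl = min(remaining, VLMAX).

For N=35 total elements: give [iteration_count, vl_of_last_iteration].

VLMAX = VLEN×LMUL/SEW = 256×1/32 = 8
N=35: ⌈35/8⌉ = 5 iters; last vl = 35 − 4×8 = 3

[iterations, last_vl] = [5, 3]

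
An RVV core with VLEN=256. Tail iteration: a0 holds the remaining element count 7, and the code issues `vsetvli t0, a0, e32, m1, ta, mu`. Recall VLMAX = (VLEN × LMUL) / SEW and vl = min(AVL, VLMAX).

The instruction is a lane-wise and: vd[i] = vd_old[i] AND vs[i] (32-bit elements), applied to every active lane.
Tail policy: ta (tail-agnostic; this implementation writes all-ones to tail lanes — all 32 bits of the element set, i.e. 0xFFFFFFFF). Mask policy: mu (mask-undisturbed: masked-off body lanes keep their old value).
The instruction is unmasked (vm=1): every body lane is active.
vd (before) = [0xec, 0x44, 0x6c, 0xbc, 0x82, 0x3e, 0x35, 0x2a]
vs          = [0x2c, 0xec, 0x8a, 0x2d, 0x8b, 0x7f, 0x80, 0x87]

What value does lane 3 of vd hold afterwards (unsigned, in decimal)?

lanes per group: 256·1/32 = 8
AVL=7 ≤ VLMAX=8, so vl = 7
lane  0: and(0xec,0x2c) ⇒ 0x2c
lane  1: and(0x44,0xec) ⇒ 0x44
lane  2: and(0x6c,0x8a) ⇒ 0x08
lane  3: and(0xbc,0x2d) ⇒ 0x2c
lane  4: and(0x82,0x8b) ⇒ 0x82
lane  5: and(0x3e,0x7f) ⇒ 0x3e
lane  6: and(0x35,0x80) ⇒ 0x00
lane  7: tail/ones ⇒ 0xffffffff

vd[3] = 44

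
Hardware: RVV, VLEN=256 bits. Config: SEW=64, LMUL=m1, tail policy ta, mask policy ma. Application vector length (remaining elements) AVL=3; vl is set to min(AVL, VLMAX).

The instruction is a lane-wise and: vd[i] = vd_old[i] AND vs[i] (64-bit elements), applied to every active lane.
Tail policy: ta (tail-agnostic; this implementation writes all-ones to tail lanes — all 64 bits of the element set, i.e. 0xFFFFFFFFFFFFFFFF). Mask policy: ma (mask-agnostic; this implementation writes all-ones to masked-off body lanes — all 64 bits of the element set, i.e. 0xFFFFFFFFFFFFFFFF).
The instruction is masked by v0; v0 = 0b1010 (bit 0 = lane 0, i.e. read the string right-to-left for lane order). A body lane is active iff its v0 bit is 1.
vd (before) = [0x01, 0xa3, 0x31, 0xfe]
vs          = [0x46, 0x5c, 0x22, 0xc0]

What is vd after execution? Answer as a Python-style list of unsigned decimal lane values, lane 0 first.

VLMAX = VLEN×LMUL/SEW = 256×1/64 = 4
vl = min(AVL, VLMAX) = min(3, 4) = 3
  i=0: mask-off/ones → 18446744073709551615
  i=1: and(0xa3,0x5c) → 0
  i=2: mask-off/ones → 18446744073709551615
  i=3: tail/ones → 18446744073709551615

vd = [18446744073709551615, 0, 18446744073709551615, 18446744073709551615]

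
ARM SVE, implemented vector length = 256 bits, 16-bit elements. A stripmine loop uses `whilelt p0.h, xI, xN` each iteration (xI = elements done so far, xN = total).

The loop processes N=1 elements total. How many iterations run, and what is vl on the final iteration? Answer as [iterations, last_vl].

register lanes = 256/16 = 16
1 elements at 16/iter → 1 passes, remainder 1 on the last

[iterations, last_vl] = [1, 1]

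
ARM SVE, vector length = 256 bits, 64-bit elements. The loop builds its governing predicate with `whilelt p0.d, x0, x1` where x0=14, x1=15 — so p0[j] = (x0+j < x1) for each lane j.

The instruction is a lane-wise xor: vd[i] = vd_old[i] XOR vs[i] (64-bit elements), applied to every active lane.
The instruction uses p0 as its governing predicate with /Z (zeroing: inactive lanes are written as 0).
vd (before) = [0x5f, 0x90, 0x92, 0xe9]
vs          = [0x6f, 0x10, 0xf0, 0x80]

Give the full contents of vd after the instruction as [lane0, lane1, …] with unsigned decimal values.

vd = [48, 0, 0, 0]

register lanes = 256/64 = 4
p0[j] = (14+j < 15); true for j=0..0 → 1 lanes set
[0] xor(0x5f,0x6f) = 0x30
[1] tail/zero = 0x00
[2] tail/zero = 0x00
[3] tail/zero = 0x00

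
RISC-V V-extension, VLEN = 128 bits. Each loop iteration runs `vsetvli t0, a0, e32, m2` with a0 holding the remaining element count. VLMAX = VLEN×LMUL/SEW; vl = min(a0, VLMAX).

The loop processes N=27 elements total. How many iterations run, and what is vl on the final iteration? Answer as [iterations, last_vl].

VLMAX = (128 × 2) / 32 = 8 lanes
27 elements at 8/iter → 4 passes, remainder 3 on the last

[iterations, last_vl] = [4, 3]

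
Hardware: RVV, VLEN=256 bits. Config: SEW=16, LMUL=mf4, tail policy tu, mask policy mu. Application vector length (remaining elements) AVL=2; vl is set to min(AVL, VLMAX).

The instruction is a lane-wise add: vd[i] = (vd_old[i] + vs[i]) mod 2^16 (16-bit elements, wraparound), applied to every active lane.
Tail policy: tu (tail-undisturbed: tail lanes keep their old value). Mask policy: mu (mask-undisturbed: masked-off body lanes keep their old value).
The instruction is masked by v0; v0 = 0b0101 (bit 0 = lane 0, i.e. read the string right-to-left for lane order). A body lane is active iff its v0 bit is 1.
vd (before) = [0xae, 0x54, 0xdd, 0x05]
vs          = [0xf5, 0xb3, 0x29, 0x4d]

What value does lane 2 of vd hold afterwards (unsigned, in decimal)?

VLMAX = VLEN×LMUL/SEW = 256×1/4/16 = 4
vl ← min(2, 4) = 2
lane  0: add(0xae,0xf5) ⇒ 0x1a3
lane  1: mask-off/keep ⇒ 0x54
lane  2: tail/keep ⇒ 0xdd
lane  3: tail/keep ⇒ 0x05

vd[2] = 221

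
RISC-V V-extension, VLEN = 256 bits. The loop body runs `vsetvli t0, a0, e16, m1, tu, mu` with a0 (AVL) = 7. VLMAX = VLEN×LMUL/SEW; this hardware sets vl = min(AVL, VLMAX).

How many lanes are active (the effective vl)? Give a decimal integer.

lanes per group: 256·1/16 = 16
AVL=7 ≤ VLMAX=16, so vl = 7

vl = 7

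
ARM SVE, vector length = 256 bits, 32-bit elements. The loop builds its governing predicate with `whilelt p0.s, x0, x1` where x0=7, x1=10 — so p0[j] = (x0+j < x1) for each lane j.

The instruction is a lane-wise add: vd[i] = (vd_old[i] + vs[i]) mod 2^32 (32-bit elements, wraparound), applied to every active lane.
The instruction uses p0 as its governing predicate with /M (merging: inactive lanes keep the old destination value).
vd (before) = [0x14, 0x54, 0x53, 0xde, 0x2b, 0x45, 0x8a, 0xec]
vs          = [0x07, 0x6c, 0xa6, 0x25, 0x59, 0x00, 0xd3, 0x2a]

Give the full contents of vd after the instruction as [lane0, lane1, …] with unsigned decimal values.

vd = [27, 192, 249, 222, 43, 69, 138, 236]

lane count: 256 div 32 = 8
p0[j] = (7+j < 10); true for j=0..2 → 3 lanes set
[0] add(0x14,0x07) = 0x1b
[1] add(0x54,0x6c) = 0xc0
[2] add(0x53,0xa6) = 0xf9
[3] tail/keep = 0xde
[4] tail/keep = 0x2b
[5] tail/keep = 0x45
[6] tail/keep = 0x8a
[7] tail/keep = 0xec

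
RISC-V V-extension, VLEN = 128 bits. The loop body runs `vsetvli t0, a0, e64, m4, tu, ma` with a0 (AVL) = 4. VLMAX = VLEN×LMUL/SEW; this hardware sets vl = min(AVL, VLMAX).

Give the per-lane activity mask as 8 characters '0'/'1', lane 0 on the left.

lanes per group: 128·4/64 = 8
vl = min(AVL, VLMAX) = min(4, 8) = 4
bits (lane 0 leftmost): 11110000

predicate = 11110000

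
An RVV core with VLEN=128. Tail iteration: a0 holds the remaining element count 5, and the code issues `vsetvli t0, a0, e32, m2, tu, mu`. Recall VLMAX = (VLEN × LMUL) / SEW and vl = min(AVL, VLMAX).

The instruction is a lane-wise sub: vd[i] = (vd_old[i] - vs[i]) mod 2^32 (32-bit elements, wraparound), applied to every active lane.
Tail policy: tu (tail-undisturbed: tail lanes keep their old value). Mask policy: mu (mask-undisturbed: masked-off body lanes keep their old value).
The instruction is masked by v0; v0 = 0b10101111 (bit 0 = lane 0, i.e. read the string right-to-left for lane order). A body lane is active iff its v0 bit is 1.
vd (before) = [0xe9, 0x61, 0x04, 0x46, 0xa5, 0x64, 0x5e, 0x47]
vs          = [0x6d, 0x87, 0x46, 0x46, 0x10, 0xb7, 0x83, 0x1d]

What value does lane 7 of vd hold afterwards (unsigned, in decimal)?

VLMAX = VLEN×LMUL/SEW = 128×2/32 = 8
vl ← min(5, 8) = 5
vd[0] sub(0xe9,0x6d) -> 0x7c
vd[1] sub(0x61,0x87) -> 0xffffffda
vd[2] sub(0x04,0x46) -> 0xffffffbe
vd[3] sub(0x46,0x46) -> 0x00
vd[4] mask-off/keep -> 0xa5
vd[5] tail/keep -> 0x64
vd[6] tail/keep -> 0x5e
vd[7] tail/keep -> 0x47

vd[7] = 71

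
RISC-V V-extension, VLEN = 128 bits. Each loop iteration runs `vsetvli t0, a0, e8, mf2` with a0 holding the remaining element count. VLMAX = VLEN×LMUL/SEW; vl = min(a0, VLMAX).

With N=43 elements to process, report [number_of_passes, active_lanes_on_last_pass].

[iterations, last_vl] = [6, 3]

VLMAX = (128 × 1/2) / 8 = 8 lanes
N=43: ⌈43/8⌉ = 6 iters; last vl = 43 − 5×8 = 3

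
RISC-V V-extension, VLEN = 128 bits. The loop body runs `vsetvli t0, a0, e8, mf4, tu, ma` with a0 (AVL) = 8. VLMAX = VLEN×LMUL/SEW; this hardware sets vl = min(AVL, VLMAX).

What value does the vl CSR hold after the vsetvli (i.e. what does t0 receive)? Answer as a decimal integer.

vl = 4

VLMAX = VLEN×LMUL/SEW = 128×1/4/8 = 4
vl ← min(8, 4) = 4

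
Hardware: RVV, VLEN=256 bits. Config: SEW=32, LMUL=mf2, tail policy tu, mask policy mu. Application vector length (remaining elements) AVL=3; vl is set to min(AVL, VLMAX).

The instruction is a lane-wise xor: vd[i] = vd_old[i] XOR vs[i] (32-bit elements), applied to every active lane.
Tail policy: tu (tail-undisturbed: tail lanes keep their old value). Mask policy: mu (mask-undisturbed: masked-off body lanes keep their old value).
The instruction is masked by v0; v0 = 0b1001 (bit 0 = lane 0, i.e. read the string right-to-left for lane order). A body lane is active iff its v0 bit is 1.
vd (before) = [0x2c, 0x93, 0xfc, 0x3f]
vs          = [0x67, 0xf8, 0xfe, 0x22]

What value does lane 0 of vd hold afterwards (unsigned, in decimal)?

VLMAX = VLEN×LMUL/SEW = 256×1/2/32 = 4
vl = min(AVL, VLMAX) = min(3, 4) = 3
vd[0] xor(0x2c,0x67) -> 0x4b
vd[1] mask-off/keep -> 0x93
vd[2] mask-off/keep -> 0xfc
vd[3] tail/keep -> 0x3f

vd[0] = 75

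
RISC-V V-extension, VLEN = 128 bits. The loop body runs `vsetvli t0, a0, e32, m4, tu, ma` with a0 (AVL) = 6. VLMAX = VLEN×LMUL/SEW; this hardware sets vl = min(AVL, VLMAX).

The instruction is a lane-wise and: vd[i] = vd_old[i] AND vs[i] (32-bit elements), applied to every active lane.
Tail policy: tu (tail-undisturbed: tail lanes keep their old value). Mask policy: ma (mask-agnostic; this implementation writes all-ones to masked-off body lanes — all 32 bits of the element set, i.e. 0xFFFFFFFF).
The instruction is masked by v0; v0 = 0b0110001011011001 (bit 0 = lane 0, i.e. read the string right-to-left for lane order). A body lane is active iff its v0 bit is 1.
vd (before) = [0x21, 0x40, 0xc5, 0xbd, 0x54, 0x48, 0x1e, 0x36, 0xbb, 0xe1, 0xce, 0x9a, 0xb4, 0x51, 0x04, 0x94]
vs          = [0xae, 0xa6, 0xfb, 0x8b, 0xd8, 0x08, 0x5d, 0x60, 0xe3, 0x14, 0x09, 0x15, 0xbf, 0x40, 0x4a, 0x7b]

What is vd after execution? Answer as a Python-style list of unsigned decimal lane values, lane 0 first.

lanes per group: 128·4/32 = 16
AVL=6 ≤ VLMAX=16, so vl = 6
vd[0] and(0x21,0xae) -> 0x20
vd[1] mask-off/ones -> 0xffffffff
vd[2] mask-off/ones -> 0xffffffff
vd[3] and(0xbd,0x8b) -> 0x89
vd[4] and(0x54,0xd8) -> 0x50
vd[5] mask-off/ones -> 0xffffffff
vd[6] tail/keep -> 0x1e
vd[7] tail/keep -> 0x36
vd[8] tail/keep -> 0xbb
vd[9] tail/keep -> 0xe1
vd[10] tail/keep -> 0xce
vd[11] tail/keep -> 0x9a
vd[12] tail/keep -> 0xb4
vd[13] tail/keep -> 0x51
vd[14] tail/keep -> 0x04
vd[15] tail/keep -> 0x94

vd = [32, 4294967295, 4294967295, 137, 80, 4294967295, 30, 54, 187, 225, 206, 154, 180, 81, 4, 148]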